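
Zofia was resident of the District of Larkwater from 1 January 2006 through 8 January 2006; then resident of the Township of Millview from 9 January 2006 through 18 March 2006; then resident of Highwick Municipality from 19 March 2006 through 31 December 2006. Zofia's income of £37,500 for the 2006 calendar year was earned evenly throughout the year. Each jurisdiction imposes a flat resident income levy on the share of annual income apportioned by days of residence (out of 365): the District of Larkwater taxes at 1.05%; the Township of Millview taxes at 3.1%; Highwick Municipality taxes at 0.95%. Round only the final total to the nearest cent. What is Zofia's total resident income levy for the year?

£509.49

The District of Larkwater, 1 January – 8 January 2006: 8 days → £37,500 × 1.05% × 8/365 = £8.6301
The Township of Millview, 9 January – 18 March 2006: 69 days → £37,500 × 3.1% × 69/365 = £219.7603
Highwick Municipality, 19 March – 31 December 2006: 288 days → £37,500 × 0.95% × 288/365 = £281.0959
Total = £509.4863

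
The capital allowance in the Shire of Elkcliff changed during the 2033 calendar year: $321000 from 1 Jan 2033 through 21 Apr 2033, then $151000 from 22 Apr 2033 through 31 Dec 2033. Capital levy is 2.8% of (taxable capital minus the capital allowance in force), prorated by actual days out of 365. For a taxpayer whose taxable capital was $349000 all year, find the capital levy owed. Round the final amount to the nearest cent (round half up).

1 Jan – 21 Apr 2033: 111 days, exemption $321000 → ($349000 − $321000) × 2.8% × 111/365 = $238.4219
22 Apr – 31 Dec 2033: 254 days, exemption $151000 → ($349000 − $151000) × 2.8% × 254/365 = $3858.0164
Total = $4096.4384

$4096.44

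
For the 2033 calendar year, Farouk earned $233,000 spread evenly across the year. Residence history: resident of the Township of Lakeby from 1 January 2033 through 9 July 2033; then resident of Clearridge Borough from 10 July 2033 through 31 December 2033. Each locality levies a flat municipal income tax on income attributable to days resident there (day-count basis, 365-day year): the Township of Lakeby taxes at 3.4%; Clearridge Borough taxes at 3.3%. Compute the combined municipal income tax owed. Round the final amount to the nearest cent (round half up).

$7,810.29

The Township of Lakeby, 1 January – 9 July 2033: 190 days → $233,000 × 3.4% × 190/365 = $4,123.7808
Clearridge Borough, 10 July – 31 December 2033: 175 days → $233,000 × 3.3% × 175/365 = $3,686.5068
Total = $7,810.2877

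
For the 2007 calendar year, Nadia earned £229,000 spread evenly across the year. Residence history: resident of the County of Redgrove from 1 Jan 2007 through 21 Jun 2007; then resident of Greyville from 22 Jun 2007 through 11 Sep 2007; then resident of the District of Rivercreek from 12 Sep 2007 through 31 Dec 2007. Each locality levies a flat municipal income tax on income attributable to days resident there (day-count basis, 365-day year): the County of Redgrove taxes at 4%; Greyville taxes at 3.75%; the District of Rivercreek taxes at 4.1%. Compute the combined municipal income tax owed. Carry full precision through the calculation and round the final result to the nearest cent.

£9,101.02

The County of Redgrove, 1 Jan – 21 Jun 2007: 172 days → £229,000 × 4% × 172/365 = £4,316.4932
Greyville, 22 Jun – 11 Sep 2007: 82 days → £229,000 × 3.75% × 82/365 = £1,929.2466
The District of Rivercreek, 12 Sep – 31 Dec 2007: 111 days → £229,000 × 4.1% × 111/365 = £2,855.2849
Total = £9,101.0247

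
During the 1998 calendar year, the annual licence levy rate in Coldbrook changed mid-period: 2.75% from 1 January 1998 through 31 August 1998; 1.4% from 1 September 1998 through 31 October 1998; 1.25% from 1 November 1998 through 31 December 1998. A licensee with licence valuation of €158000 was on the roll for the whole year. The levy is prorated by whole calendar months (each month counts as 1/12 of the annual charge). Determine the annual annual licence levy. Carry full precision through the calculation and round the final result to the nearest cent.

1 January – 31 August 1998: 8 months at 2.75% → €158000 × 2.75% × 8/12 = €2896.6667
1 September – 31 October 1998: 2 months at 1.4% → €158000 × 1.4% × 2/12 = €368.6667
1 November – 31 December 1998: 2 months at 1.25% → €158000 × 1.25% × 2/12 = €329.1667
Total = €3594.5000

€3594.50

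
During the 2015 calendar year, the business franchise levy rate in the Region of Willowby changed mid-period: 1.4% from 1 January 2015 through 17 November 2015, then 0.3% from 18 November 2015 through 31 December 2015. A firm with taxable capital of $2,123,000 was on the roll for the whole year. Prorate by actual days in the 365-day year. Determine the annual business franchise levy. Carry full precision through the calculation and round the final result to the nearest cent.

$26,906.84

1 January – 17 November 2015: 321 days at 1.4% → $2,123,000 × 1.4% × 321/365 = $26,139.0740
18 November – 31 December 2015: 44 days at 0.3% → $2,123,000 × 0.3% × 44/365 = $767.7699
Total = $26,906.8438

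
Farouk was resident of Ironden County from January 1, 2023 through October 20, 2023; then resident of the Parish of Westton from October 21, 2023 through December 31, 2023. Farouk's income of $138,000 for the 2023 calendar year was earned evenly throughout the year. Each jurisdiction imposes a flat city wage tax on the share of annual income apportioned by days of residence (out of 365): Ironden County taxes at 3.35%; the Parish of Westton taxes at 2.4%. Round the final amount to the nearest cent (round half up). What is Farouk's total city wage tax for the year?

$4,364.39

Ironden County, January 1 – October 20, 2023: 293 days → $138,000 × 3.35% × 293/365 = $3,711.0658
The Parish of Westton, October 21 – December 31, 2023: 72 days → $138,000 × 2.4% × 72/365 = $653.3260
Total = $4,364.3918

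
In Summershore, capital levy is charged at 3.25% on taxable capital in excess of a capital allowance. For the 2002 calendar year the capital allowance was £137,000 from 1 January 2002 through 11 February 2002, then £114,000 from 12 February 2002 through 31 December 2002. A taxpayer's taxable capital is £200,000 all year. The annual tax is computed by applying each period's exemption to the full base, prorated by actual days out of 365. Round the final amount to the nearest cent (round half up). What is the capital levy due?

1 January – 11 February 2002: 42 days, exemption £137,000 → (£200,000 − £137,000) × 3.25% × 42/365 = £235.6027
12 February – 31 December 2002: 323 days, exemption £114,000 → (£200,000 − £114,000) × 3.25% × 323/365 = £2,473.3836
Total = £2,708.9863

£2,708.99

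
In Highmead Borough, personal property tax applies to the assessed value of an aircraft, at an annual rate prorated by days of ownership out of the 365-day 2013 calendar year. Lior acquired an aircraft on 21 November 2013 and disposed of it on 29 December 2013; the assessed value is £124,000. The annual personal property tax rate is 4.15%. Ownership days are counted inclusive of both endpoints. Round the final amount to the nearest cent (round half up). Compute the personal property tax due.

Days held (21 November – 29 December 2013): 39 out of 365
Tax = £124,000 × 4.15% × 39/365 = £549.8466

£549.85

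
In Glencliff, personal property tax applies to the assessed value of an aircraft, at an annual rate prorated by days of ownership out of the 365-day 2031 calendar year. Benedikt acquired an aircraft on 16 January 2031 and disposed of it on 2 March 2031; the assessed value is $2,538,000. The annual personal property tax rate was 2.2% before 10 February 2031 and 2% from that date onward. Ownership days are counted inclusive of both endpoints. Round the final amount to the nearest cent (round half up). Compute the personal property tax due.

$6,744.82

16 January – 9 February 2031: 25 days at 2.2% → $2,538,000 × 2.2% × 25/365 = $3,824.3836
10 February – 2 March 2031: 21 days at 2% → $2,538,000 × 2% × 21/365 = $2,920.4384
Total = $6,744.8219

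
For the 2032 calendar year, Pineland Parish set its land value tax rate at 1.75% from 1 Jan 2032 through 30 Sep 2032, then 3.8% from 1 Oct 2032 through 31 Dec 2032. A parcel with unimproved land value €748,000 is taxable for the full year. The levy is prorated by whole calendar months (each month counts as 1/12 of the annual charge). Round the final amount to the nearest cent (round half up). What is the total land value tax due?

€16,923.50

1 Jan – 30 Sep 2032: 9 months at 1.75% → €748,000 × 1.75% × 9/12 = €9,817.5000
1 Oct – 31 Dec 2032: 3 months at 3.8% → €748,000 × 3.8% × 3/12 = €7,106.0000
Total = €16,923.5000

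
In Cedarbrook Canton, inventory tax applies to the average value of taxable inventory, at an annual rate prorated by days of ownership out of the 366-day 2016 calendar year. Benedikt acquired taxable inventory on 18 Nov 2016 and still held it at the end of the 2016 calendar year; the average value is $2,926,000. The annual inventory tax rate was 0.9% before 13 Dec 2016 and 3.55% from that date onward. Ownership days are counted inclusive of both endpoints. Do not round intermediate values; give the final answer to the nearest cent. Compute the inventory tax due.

18 Nov – 12 Dec 2016: 25 days at 0.9% → $2,926,000 × 0.9% × 25/366 = $1,798.7705
13 Dec – 31 Dec 2016: 19 days at 3.55% → $2,926,000 × 3.55% × 19/366 = $5,392.3142
Total = $7,191.0847

$7,191.08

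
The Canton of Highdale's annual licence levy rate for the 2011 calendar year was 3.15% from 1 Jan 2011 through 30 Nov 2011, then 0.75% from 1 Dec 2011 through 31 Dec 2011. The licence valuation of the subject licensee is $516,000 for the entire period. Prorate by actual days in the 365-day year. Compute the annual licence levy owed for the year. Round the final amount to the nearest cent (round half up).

$15,202.21

1 Jan – 30 Nov 2011: 334 days at 3.15% → $516,000 × 3.15% × 334/365 = $14,873.5233
1 Dec – 31 Dec 2011: 31 days at 0.75% → $516,000 × 0.75% × 31/365 = $328.6849
Total = $15,202.2082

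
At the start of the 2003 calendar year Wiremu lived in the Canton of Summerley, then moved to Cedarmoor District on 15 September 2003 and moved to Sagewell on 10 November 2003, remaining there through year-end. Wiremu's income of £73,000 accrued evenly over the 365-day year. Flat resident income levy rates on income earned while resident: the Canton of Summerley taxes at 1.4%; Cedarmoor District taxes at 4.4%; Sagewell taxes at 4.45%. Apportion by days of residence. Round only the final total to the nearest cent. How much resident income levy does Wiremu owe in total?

£1,675.20

The Canton of Summerley, 1 January – 14 September 2003: 257 days → £73,000 × 1.4% × 257/365 = £719.6000
Cedarmoor District, 15 September – 9 November 2003: 56 days → £73,000 × 4.4% × 56/365 = £492.8000
Sagewell, 10 November – 31 December 2003: 52 days → £73,000 × 4.45% × 52/365 = £462.8000
Total = £1,675.2000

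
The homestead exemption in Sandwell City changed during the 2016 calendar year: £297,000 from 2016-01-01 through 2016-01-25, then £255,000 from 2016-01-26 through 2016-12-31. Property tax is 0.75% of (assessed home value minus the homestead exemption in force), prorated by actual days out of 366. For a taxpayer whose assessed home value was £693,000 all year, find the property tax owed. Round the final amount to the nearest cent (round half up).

£3,263.48

2016-01-01 to 2016-01-25: 25 days, exemption £297,000 → (£693,000 − £297,000) × 0.75% × 25/366 = £202.8689
2016-01-26 to 2016-12-31: 341 days, exemption £255,000 → (£693,000 − £255,000) × 0.75% × 341/366 = £3,060.6148
Total = £3,263.4836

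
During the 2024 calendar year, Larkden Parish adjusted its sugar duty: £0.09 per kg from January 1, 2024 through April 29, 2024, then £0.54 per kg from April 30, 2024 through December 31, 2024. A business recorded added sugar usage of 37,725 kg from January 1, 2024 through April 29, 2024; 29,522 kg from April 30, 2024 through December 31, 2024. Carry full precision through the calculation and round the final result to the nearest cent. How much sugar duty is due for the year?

£19337.13

January 1 – April 29, 2024: 37,725 kg at £0.09/kg → £3395.25
April 30 – December 31, 2024: 29,522 kg at £0.54/kg → £15941.88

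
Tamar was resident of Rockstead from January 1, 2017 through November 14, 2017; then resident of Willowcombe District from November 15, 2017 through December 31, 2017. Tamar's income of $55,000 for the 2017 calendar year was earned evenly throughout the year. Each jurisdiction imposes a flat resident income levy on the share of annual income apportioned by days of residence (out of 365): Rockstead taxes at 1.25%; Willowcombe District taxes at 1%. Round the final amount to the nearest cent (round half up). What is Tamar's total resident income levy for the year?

$669.79

Rockstead, January 1 – November 14, 2017: 318 days → $55,000 × 1.25% × 318/365 = $598.9726
Willowcombe District, November 15 – December 31, 2017: 47 days → $55,000 × 1% × 47/365 = $70.8219
Total = $669.7945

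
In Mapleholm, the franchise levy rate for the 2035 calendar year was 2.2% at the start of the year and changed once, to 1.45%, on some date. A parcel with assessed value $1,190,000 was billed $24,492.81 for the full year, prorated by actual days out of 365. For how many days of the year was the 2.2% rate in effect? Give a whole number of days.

Let d = days at the first rate; then 365 − d days at the second rate.
$1,190,000 × [2.2%·d + 1.45%·(365−d)] / 365 = $24,492.81
Solving gives d = 296, so the new rate took effect on 24 Oct 2035.

296 days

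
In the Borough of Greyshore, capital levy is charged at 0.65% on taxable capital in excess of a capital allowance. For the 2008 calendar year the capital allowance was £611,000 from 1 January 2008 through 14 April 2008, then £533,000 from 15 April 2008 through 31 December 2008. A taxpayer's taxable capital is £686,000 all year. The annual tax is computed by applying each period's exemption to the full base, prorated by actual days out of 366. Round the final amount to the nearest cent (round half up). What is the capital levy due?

1 January – 14 April 2008: 105 days, exemption £611,000 → (£686,000 − £611,000) × 0.65% × 105/366 = £139.8566
15 April – 31 December 2008: 261 days, exemption £533,000 → (£686,000 − £533,000) × 0.65% × 261/366 = £709.1926
Total = £849.0492

£849.05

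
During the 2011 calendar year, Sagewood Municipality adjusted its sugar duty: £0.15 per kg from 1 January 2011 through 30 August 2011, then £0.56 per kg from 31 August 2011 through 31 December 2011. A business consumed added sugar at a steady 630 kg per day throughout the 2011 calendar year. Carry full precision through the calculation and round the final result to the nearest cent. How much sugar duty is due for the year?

£66,263.40

1 January – 30 August 2011: 242 days × 630 kg/day = 152,460 kg at £0.15/kg → £22,869.00
31 August – 31 December 2011: 123 days × 630 kg/day = 77,490 kg at £0.56/kg → £43,394.40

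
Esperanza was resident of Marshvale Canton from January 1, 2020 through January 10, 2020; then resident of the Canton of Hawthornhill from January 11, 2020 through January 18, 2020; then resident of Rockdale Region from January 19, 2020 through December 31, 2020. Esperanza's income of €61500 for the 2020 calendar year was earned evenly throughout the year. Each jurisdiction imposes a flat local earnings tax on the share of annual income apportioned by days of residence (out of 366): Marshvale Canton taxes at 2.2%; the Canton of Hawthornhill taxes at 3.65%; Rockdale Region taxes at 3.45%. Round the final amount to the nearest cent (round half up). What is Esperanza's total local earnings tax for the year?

Marshvale Canton, January 1 – January 10, 2020: 10 days → €61500 × 2.2% × 10/366 = €36.9672
The Canton of Hawthornhill, January 11 – January 18, 2020: 8 days → €61500 × 3.65% × 8/366 = €49.0656
Rockdale Region, January 19 – December 31, 2020: 348 days → €61500 × 3.45% × 348/366 = €2017.4016
Total = €2103.4344

€2103.43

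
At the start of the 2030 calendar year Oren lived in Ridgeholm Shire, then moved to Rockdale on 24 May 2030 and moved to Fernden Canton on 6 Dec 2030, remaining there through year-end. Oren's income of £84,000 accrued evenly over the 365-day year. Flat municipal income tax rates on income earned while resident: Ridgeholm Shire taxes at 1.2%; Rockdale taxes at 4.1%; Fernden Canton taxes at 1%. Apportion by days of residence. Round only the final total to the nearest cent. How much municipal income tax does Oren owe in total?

Ridgeholm Shire, 1 Jan – 23 May 2030: 143 days → £84,000 × 1.2% × 143/365 = £394.9151
Rockdale, 24 May – 5 Dec 2030: 196 days → £84,000 × 4.1% × 196/365 = £1,849.3808
Fernden Canton, 6 Dec – 31 Dec 2030: 26 days → £84,000 × 1% × 26/365 = £59.8356
Total = £2,304.1315

£2,304.13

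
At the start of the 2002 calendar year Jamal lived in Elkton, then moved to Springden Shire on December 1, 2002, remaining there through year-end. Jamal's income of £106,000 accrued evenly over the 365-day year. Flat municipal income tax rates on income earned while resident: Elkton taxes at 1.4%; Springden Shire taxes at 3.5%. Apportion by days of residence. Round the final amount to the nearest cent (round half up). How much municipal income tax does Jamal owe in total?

Elkton, January 1 – November 30, 2002: 334 days → £106,000 × 1.4% × 334/365 = £1,357.9616
Springden Shire, December 1 – December 31, 2002: 31 days → £106,000 × 3.5% × 31/365 = £315.0959
Total = £1,673.0575

£1,673.06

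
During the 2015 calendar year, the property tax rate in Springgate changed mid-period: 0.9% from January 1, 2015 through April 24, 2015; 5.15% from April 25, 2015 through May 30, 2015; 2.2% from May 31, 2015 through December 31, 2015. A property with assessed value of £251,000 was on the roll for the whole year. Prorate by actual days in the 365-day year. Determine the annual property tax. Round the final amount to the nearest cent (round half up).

£5,233.18

January 1 – April 24, 2015: 114 days at 0.9% → £251,000 × 0.9% × 114/365 = £705.5507
April 25 – May 30, 2015: 36 days at 5.15% → £251,000 × 5.15% × 36/365 = £1,274.9425
May 31 – December 31, 2015: 215 days at 2.2% → £251,000 × 2.2% × 215/365 = £3,252.6849
Total = £5,233.1781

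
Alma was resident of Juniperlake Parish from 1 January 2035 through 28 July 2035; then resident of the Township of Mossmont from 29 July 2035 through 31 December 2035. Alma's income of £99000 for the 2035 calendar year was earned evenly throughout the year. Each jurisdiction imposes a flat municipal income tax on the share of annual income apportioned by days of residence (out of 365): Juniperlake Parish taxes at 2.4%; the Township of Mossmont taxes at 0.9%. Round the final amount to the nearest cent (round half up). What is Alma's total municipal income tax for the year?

Juniperlake Parish, 1 January – 28 July 2035: 209 days → £99000 × 2.4% × 209/365 = £1360.5041
The Township of Mossmont, 29 July – 31 December 2035: 156 days → £99000 × 0.9% × 156/365 = £380.8110
Total = £1741.3151

£1741.32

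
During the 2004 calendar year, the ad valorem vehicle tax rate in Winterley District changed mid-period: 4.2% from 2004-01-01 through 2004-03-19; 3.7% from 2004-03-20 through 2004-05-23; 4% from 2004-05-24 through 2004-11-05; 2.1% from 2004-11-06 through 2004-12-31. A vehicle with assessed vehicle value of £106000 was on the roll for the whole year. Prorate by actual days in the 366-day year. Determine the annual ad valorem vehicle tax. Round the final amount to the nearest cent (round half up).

£3921.13

2004-01-01 to 2004-03-19: 79 days at 4.2% → £106000 × 4.2% × 79/366 = £960.9508
2004-03-20 to 2004-05-23: 65 days at 3.7% → £106000 × 3.7% × 65/366 = £696.5301
2004-05-24 to 2004-11-05: 166 days at 4% → £106000 × 4% × 166/366 = £1923.0601
2004-11-06 to 2004-12-31: 56 days at 2.1% → £106000 × 2.1% × 56/366 = £340.5902
Total = £3921.1311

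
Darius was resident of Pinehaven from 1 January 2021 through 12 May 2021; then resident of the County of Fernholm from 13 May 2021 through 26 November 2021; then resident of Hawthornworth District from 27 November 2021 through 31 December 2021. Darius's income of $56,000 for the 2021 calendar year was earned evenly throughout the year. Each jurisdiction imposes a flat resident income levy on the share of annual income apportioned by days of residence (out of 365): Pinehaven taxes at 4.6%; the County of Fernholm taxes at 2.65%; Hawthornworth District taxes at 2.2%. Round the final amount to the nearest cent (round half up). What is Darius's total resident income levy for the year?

$1,854.75

Pinehaven, 1 January – 12 May 2021: 132 days → $56,000 × 4.6% × 132/365 = $931.5945
The County of Fernholm, 13 May – 26 November 2021: 198 days → $56,000 × 2.65% × 198/365 = $805.0192
Hawthornworth District, 27 November – 31 December 2021: 35 days → $56,000 × 2.2% × 35/365 = $118.1370
Total = $1,854.7507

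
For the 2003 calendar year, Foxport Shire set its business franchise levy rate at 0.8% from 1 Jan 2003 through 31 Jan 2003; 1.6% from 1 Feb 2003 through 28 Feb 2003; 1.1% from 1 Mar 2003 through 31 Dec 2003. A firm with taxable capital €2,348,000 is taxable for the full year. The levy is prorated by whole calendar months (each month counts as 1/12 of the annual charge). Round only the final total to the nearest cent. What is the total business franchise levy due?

1 Jan – 31 Jan 2003: 1 month at 0.8% → €2,348,000 × 0.8% × 1/12 = €1,565.3333
1 Feb – 28 Feb 2003: 1 month at 1.6% → €2,348,000 × 1.6% × 1/12 = €3,130.6667
1 Mar – 31 Dec 2003: 10 months at 1.1% → €2,348,000 × 1.1% × 10/12 = €21,523.3333
Total = €26,219.3333

€26,219.33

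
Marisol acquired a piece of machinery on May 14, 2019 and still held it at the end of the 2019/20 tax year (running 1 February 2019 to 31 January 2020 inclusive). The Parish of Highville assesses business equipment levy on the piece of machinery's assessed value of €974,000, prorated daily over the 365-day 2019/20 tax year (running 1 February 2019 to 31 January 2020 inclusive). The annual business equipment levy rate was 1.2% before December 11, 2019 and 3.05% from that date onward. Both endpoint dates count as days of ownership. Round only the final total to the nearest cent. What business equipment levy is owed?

May 14 – December 10, 2019: 211 days at 1.2% → €974,000 × 1.2% × 211/365 = €6,756.6247
December 11, 2019 – January 31, 2020: 52 days at 3.05% → €974,000 × 3.05% × 52/365 = €4,232.2301
Total = €10,988.8548

€10,988.85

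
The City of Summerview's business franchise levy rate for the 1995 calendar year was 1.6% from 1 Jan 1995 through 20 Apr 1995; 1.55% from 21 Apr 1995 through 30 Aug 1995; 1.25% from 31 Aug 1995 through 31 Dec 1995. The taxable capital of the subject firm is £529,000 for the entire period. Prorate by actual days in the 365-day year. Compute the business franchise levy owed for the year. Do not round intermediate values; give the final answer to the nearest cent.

£7,744.42

1 Jan – 20 Apr 1995: 110 days at 1.6% → £529,000 × 1.6% × 110/365 = £2,550.7945
21 Apr – 30 Aug 1995: 132 days at 1.55% → £529,000 × 1.55% × 132/365 = £2,965.2986
31 Aug – 31 Dec 1995: 123 days at 1.25% → £529,000 × 1.25% × 123/365 = £2,228.3219
Total = £7,744.4151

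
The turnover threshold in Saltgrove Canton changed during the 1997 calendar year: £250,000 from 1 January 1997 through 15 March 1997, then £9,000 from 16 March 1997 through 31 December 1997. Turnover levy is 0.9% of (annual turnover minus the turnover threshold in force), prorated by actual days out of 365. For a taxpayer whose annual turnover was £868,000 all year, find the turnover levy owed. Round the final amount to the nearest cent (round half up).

£7,291.26

1 January – 15 March 1997: 74 days, exemption £250,000 → (£868,000 − £250,000) × 0.9% × 74/365 = £1,127.6384
16 March – 31 December 1997: 291 days, exemption £9,000 → (£868,000 − £9,000) × 0.9% × 291/365 = £6,163.6192
Total = £7,291.2575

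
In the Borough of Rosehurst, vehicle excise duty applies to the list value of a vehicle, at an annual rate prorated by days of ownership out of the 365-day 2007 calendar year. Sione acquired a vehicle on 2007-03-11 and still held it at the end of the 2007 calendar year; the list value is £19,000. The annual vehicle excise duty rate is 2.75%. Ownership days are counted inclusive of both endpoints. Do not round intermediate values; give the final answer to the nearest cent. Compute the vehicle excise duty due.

Days held (2007-03-11 to 2007-12-31): 296 out of 365
Tax = £19,000 × 2.75% × 296/365 = £423.7260

£423.73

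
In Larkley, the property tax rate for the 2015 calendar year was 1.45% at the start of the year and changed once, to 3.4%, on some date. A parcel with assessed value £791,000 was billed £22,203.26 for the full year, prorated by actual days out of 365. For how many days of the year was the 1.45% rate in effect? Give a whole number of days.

111 days

Let d = days at the first rate; then 365 − d days at the second rate.
£791,000 × [1.45%·d + 3.4%·(365−d)] / 365 = £22,203.26
Solving gives d = 111, so the new rate took effect on April 22, 2015.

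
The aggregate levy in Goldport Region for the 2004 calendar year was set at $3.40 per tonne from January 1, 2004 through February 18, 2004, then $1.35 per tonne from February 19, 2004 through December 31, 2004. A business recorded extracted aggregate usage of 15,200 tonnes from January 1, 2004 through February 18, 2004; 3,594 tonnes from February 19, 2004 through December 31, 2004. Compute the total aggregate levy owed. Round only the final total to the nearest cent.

January 1 – February 18, 2004: 15,200 tonnes at $3.40/tonne → $51,680.00
February 19 – December 31, 2004: 3,594 tonnes at $1.35/tonne → $4,851.90

$56,531.90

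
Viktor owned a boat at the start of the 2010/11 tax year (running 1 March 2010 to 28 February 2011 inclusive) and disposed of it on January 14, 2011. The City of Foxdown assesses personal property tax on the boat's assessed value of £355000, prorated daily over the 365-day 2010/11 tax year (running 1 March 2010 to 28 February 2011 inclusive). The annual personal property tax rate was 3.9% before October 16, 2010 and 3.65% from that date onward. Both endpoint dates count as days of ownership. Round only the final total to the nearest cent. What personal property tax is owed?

£11916.82

March 1 – October 15, 2010: 229 days at 3.9% → £355000 × 3.9% × 229/365 = £8686.3151
October 16, 2010 – January 14, 2011: 91 days at 3.65% → £355000 × 3.65% × 91/365 = £3230.5000
Total = £11916.8151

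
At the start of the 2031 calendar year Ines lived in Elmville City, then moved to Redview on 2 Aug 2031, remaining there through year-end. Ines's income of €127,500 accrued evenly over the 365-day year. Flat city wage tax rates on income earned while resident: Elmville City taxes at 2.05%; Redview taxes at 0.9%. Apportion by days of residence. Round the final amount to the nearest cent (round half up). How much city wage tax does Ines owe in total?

€2,003.15

Elmville City, 1 Jan – 1 Aug 2031: 213 days → €127,500 × 2.05% × 213/365 = €1,525.2842
Redview, 2 Aug – 31 Dec 2031: 152 days → €127,500 × 0.9% × 152/365 = €477.8630
Total = €2,003.1473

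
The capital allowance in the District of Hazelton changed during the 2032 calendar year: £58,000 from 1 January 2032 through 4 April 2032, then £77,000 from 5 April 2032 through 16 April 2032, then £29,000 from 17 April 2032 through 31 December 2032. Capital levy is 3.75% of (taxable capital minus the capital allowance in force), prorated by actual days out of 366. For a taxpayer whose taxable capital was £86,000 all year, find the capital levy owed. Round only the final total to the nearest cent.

£1,796.21

1 January – 4 April 2032: 95 days, exemption £58,000 → (£86,000 − £58,000) × 3.75% × 95/366 = £272.5410
5 April – 16 April 2032: 12 days, exemption £77,000 → (£86,000 − £77,000) × 3.75% × 12/366 = £11.0656
17 April – 31 December 2032: 259 days, exemption £29,000 → (£86,000 − £29,000) × 3.75% × 259/366 = £1,512.6025
Total = £1,796.2090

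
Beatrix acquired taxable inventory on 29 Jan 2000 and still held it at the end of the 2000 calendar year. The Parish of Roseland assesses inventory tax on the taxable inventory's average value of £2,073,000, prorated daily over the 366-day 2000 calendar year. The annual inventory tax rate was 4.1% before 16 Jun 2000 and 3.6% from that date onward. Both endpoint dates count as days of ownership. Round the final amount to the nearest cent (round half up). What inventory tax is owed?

£72,855.19

29 Jan – 15 Jun 2000: 139 days at 4.1% → £2,073,000 × 4.1% × 139/366 = £32,278.7623
16 Jun – 31 Dec 2000: 199 days at 3.6% → £2,073,000 × 3.6% × 199/366 = £40,576.4262
Total = £72,855.1885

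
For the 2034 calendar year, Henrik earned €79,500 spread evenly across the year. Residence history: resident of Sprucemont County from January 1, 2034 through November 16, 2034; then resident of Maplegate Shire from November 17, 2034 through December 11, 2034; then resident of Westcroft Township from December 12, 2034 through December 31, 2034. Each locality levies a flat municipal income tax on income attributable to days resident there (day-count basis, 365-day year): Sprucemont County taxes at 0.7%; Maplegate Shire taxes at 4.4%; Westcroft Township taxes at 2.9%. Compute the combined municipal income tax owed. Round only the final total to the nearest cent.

€853.81

Sprucemont County, January 1 – November 16, 2034: 320 days → €79,500 × 0.7% × 320/365 = €487.8904
Maplegate Shire, November 17 – December 11, 2034: 25 days → €79,500 × 4.4% × 25/365 = €239.5890
Westcroft Township, December 12 – December 31, 2034: 20 days → €79,500 × 2.9% × 20/365 = €126.3288
Total = €853.8082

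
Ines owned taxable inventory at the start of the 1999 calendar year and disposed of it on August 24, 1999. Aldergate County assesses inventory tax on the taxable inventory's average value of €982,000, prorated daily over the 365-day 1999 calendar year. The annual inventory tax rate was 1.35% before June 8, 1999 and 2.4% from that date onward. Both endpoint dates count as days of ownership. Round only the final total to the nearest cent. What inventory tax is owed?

€10,775.10

January 1 – June 7, 1999: 158 days at 1.35% → €982,000 × 1.35% × 158/365 = €5,738.6466
June 8 – August 24, 1999: 78 days at 2.4% → €982,000 × 2.4% × 78/365 = €5,036.4493
Total = €10,775.0959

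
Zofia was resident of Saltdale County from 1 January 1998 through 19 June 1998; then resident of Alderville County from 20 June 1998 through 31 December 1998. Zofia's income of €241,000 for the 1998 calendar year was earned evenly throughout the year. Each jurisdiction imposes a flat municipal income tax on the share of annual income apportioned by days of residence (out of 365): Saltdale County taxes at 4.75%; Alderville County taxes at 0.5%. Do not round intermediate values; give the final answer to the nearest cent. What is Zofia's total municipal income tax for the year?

€5,975.48

Saltdale County, 1 January – 19 June 1998: 170 days → €241,000 × 4.75% × 170/365 = €5,331.7123
Alderville County, 20 June – 31 December 1998: 195 days → €241,000 × 0.5% × 195/365 = €643.7671
Total = €5,975.4795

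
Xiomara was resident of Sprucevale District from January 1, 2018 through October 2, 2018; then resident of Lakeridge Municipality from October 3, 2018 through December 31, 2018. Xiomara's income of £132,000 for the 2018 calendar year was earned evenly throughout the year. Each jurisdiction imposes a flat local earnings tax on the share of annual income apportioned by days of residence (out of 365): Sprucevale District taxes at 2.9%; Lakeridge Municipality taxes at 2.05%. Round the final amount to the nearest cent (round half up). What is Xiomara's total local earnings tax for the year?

£3,551.34

Sprucevale District, January 1 – October 2, 2018: 275 days → £132,000 × 2.9% × 275/365 = £2,884.1096
Lakeridge Municipality, October 3 – December 31, 2018: 90 days → £132,000 × 2.05% × 90/365 = £667.2329
Total = £3,551.3425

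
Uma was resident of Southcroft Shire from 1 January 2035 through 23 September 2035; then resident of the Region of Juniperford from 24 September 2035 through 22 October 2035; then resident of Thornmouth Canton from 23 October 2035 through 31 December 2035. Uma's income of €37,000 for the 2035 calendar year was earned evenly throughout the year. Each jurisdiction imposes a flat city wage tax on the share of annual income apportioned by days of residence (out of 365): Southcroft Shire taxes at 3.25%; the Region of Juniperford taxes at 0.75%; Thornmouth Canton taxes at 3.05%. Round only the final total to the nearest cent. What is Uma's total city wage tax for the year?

Southcroft Shire, 1 January – 23 September 2035: 266 days → €37,000 × 3.25% × 266/365 = €876.3425
The Region of Juniperford, 24 September – 22 October 2035: 29 days → €37,000 × 0.75% × 29/365 = €22.0479
Thornmouth Canton, 23 October – 31 December 2035: 70 days → €37,000 × 3.05% × 70/365 = €216.4247
Total = €1,114.8151

€1,114.82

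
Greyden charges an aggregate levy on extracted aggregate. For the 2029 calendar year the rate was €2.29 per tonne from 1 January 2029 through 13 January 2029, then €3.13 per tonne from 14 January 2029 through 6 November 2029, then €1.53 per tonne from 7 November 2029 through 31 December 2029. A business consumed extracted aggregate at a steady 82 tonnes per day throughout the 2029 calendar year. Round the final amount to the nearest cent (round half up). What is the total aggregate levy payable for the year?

1 January – 13 January 2029: 13 days × 82 tonnes/day = 1,066 tonnes at €2.29/tonne → €2441.14
14 January – 6 November 2029: 297 days × 82 tonnes/day = 24,354 tonnes at €3.13/tonne → €76228.02
7 November – 31 December 2029: 55 days × 82 tonnes/day = 4,510 tonnes at €1.53/tonne → €6900.30

€85569.46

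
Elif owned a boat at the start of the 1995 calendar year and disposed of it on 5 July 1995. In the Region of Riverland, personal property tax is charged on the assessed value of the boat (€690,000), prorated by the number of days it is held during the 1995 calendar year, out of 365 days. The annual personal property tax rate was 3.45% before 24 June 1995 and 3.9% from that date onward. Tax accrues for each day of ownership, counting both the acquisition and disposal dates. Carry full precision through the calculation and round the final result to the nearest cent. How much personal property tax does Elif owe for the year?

€12,232.85

1 January – 23 June 1995: 174 days at 3.45% → €690,000 × 3.45% × 174/365 = €11,348.1370
24 June – 5 July 1995: 12 days at 3.9% → €690,000 × 3.9% × 12/365 = €884.7123
Total = €12,232.8493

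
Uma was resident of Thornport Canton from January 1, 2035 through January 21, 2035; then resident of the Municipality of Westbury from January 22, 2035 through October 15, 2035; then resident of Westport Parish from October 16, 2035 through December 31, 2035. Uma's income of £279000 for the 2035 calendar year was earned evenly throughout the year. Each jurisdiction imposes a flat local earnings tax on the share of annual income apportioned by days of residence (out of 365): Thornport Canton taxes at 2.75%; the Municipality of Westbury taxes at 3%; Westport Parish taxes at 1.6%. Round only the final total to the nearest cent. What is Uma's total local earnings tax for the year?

Thornport Canton, January 1 – January 21, 2035: 21 days → £279000 × 2.75% × 21/365 = £441.4315
The Municipality of Westbury, January 22 – October 15, 2035: 267 days → £279000 × 3% × 267/365 = £6122.7123
Westport Parish, October 16 – December 31, 2035: 77 days → £279000 × 1.6% × 77/365 = £941.7205
Total = £7505.8644

£7505.86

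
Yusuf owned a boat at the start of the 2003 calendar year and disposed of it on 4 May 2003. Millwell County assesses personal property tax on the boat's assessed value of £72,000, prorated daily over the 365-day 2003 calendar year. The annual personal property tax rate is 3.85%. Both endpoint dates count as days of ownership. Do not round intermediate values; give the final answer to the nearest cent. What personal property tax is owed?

£941.72

Days held (1 January – 4 May 2003): 124 out of 365
Tax = £72,000 × 3.85% × 124/365 = £941.7205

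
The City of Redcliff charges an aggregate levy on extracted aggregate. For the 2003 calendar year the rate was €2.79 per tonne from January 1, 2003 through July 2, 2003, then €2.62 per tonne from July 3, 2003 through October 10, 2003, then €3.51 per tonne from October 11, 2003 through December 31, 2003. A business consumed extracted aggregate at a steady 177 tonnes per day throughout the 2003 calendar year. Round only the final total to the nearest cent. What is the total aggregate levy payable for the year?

€187689.03

January 1 – July 2, 2003: 183 days × 177 tonnes/day = 32,391 tonnes at €2.79/tonne → €90370.89
July 3 – October 10, 2003: 100 days × 177 tonnes/day = 17,700 tonnes at €2.62/tonne → €46374.00
October 11 – December 31, 2003: 82 days × 177 tonnes/day = 14,514 tonnes at €3.51/tonne → €50944.14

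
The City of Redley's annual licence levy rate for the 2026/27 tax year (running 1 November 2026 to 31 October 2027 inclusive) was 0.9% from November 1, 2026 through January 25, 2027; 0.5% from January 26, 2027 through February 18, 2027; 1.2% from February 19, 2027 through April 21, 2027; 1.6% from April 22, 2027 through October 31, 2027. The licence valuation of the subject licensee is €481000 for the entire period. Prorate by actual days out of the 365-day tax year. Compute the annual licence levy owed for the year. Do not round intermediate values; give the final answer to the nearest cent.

November 1, 2026 – January 25, 2027: 86 days at 0.9% → €481000 × 0.9% × 86/365 = €1019.9836
January 26 – February 18, 2027: 24 days at 0.5% → €481000 × 0.5% × 24/365 = €158.1370
February 19 – April 21, 2027: 62 days at 1.2% → €481000 × 1.2% × 62/365 = €980.4493
April 22 – October 31, 2027: 193 days at 1.6% → €481000 × 1.6% × 193/365 = €4069.3918
Total = €6227.9616

€6227.96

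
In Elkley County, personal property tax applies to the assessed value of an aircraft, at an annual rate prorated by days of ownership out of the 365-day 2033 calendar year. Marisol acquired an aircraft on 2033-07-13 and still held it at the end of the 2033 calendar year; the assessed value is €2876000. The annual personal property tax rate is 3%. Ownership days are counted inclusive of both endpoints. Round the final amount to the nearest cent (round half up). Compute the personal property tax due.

Days held (2033-07-13 to 2033-12-31): 172 out of 365
Tax = €2876000 × 3% × 172/365 = €40657.9726

€40657.97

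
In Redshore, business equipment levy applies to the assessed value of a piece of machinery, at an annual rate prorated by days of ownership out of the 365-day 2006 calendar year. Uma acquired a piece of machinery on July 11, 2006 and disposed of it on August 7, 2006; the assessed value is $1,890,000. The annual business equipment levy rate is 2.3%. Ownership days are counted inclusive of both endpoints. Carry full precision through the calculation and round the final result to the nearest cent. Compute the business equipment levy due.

$3,334.68

Days held (July 11 – August 7, 2006): 28 out of 365
Tax = $1,890,000 × 2.3% × 28/365 = $3,334.6849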